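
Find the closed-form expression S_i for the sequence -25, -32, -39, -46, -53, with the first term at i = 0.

Check differences: -32 - -25 = -7
-39 - -32 = -7
Common difference d = -7.
First term a = -25.
Formula: S_i = -25 - 7*i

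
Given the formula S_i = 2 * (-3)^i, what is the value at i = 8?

S_8 = 2 * (-3)^8 = 2 * 6561 = 13122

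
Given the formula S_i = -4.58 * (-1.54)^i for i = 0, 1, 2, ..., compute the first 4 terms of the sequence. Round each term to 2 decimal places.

This is a geometric sequence.
i=0: S_0 = -4.58 * (-1.54)^0 = -4.58
i=1: S_1 = -4.58 * (-1.54)^1 ≈ 7.05
i=2: S_2 = -4.58 * (-1.54)^2 ≈ -10.86
i=3: S_3 = -4.58 * (-1.54)^3 ≈ 16.73
The first 4 terms are: [-4.58, 7.05, -10.86, 16.73]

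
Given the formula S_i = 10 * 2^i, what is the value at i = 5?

S_5 = 10 * 2^5 = 10 * 32 = 320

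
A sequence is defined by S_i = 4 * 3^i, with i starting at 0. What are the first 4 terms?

This is a geometric sequence.
i=0: S_0 = 4 * 3^0 = 4
i=1: S_1 = 4 * 3^1 = 12
i=2: S_2 = 4 * 3^2 = 36
i=3: S_3 = 4 * 3^3 = 108
The first 4 terms are: [4, 12, 36, 108]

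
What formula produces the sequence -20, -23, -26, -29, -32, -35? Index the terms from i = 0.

Check differences: -23 - -20 = -3
-26 - -23 = -3
Common difference d = -3.
First term a = -20.
Formula: S_i = -20 - 3*i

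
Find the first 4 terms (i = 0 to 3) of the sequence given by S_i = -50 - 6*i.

This is an arithmetic sequence.
i=0: S_0 = -50 + -6*0 = -50
i=1: S_1 = -50 + -6*1 = -56
i=2: S_2 = -50 + -6*2 = -62
i=3: S_3 = -50 + -6*3 = -68
The first 4 terms are: [-50, -56, -62, -68]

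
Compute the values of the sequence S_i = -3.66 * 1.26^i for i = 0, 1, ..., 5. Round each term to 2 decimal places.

This is a geometric sequence.
i=0: S_0 = -3.66 * 1.26^0 = -3.66
i=1: S_1 = -3.66 * 1.26^1 ≈ -4.61
i=2: S_2 = -3.66 * 1.26^2 ≈ -5.81
i=3: S_3 = -3.66 * 1.26^3 ≈ -7.32
i=4: S_4 = -3.66 * 1.26^4 ≈ -9.22
i=5: S_5 = -3.66 * 1.26^5 ≈ -11.62
The first 6 terms are: [-3.66, -4.61, -5.81, -7.32, -9.22, -11.62]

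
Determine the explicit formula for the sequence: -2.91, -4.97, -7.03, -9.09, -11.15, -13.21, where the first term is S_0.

Check differences: -4.97 - -2.91 = -2.06
-7.03 - -4.97 = -2.06
Common difference d = -2.06.
First term a = -2.91.
Formula: S_i = -2.91 - 2.06*i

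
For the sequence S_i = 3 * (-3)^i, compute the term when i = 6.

S_6 = 3 * (-3)^6 = 3 * 729 = 2187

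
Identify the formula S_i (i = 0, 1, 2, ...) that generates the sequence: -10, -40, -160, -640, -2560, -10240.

Check ratios: -40 / -10 = 4.0
Common ratio r = 4.
First term a = -10.
Formula: S_i = -10 * 4^i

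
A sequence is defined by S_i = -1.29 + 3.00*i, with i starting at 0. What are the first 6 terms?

This is an arithmetic sequence.
i=0: S_0 = -1.29 + 3.0*0 = -1.29
i=1: S_1 = -1.29 + 3.0*1 = 1.71
i=2: S_2 = -1.29 + 3.0*2 = 4.71
i=3: S_3 = -1.29 + 3.0*3 = 7.71
i=4: S_4 = -1.29 + 3.0*4 = 10.71
i=5: S_5 = -1.29 + 3.0*5 = 13.71
The first 6 terms are: [-1.29, 1.71, 4.71, 7.71, 10.71, 13.71]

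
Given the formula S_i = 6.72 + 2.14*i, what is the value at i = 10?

S_10 = 6.72 + 2.14*10 = 6.72 + 21.4 = 28.12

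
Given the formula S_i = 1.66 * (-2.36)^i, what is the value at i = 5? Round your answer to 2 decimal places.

S_5 = 1.66 * (-2.36)^5 ≈ 1.66 * -73.2082 ≈ -121.53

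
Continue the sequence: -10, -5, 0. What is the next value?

Differences: -5 - -10 = 5
This is an arithmetic sequence with common difference d = 5.
Next term = 0 + 5 = 5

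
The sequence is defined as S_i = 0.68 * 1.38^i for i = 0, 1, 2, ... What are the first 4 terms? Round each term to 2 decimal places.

This is a geometric sequence.
i=0: S_0 = 0.68 * 1.38^0 = 0.68
i=1: S_1 = 0.68 * 1.38^1 ≈ 0.94
i=2: S_2 = 0.68 * 1.38^2 ≈ 1.29
i=3: S_3 = 0.68 * 1.38^3 ≈ 1.79
The first 4 terms are: [0.68, 0.94, 1.29, 1.79]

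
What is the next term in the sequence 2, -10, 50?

Ratios: -10 / 2 = -5.0
This is a geometric sequence with common ratio r = -5.
Next term = 50 * -5 = -250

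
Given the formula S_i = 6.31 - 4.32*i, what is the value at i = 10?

S_10 = 6.31 + -4.32*10 = 6.31 + -43.2 = -36.89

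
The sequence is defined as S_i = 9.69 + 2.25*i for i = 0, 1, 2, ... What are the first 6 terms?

This is an arithmetic sequence.
i=0: S_0 = 9.69 + 2.25*0 = 9.69
i=1: S_1 = 9.69 + 2.25*1 = 11.94
i=2: S_2 = 9.69 + 2.25*2 = 14.19
i=3: S_3 = 9.69 + 2.25*3 = 16.44
i=4: S_4 = 9.69 + 2.25*4 = 18.69
i=5: S_5 = 9.69 + 2.25*5 = 20.94
The first 6 terms are: [9.69, 11.94, 14.19, 16.44, 18.69, 20.94]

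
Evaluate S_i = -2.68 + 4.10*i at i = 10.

S_10 = -2.68 + 4.1*10 = -2.68 + 41.0 = 38.32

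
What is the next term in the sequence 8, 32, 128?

Ratios: 32 / 8 = 4.0
This is a geometric sequence with common ratio r = 4.
Next term = 128 * 4 = 512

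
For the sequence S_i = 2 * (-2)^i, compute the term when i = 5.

S_5 = 2 * (-2)^5 = 2 * -32 = -64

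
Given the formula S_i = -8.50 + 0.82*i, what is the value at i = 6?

S_6 = -8.5 + 0.82*6 = -8.5 + 4.92 = -3.58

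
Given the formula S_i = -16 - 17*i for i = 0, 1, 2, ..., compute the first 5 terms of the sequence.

This is an arithmetic sequence.
i=0: S_0 = -16 + -17*0 = -16
i=1: S_1 = -16 + -17*1 = -33
i=2: S_2 = -16 + -17*2 = -50
i=3: S_3 = -16 + -17*3 = -67
i=4: S_4 = -16 + -17*4 = -84
The first 5 terms are: [-16, -33, -50, -67, -84]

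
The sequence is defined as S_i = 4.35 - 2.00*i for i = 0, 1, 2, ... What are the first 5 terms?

This is an arithmetic sequence.
i=0: S_0 = 4.35 + -2.0*0 = 4.35
i=1: S_1 = 4.35 + -2.0*1 = 2.35
i=2: S_2 = 4.35 + -2.0*2 = 0.35
i=3: S_3 = 4.35 + -2.0*3 = -1.65
i=4: S_4 = 4.35 + -2.0*4 = -3.65
The first 5 terms are: [4.35, 2.35, 0.35, -1.65, -3.65]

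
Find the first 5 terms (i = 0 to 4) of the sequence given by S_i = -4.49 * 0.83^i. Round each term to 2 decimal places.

This is a geometric sequence.
i=0: S_0 = -4.49 * 0.83^0 = -4.49
i=1: S_1 = -4.49 * 0.83^1 ≈ -3.73
i=2: S_2 = -4.49 * 0.83^2 ≈ -3.09
i=3: S_3 = -4.49 * 0.83^3 ≈ -2.57
i=4: S_4 = -4.49 * 0.83^4 ≈ -2.13
The first 5 terms are: [-4.49, -3.73, -3.09, -2.57, -2.13]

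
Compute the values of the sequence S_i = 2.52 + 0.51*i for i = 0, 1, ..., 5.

This is an arithmetic sequence.
i=0: S_0 = 2.52 + 0.51*0 = 2.52
i=1: S_1 = 2.52 + 0.51*1 = 3.03
i=2: S_2 = 2.52 + 0.51*2 = 3.54
i=3: S_3 = 2.52 + 0.51*3 = 4.05
i=4: S_4 = 2.52 + 0.51*4 = 4.56
i=5: S_5 = 2.52 + 0.51*5 = 5.07
The first 6 terms are: [2.52, 3.03, 3.54, 4.05, 4.56, 5.07]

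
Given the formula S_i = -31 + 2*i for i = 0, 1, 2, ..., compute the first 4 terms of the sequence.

This is an arithmetic sequence.
i=0: S_0 = -31 + 2*0 = -31
i=1: S_1 = -31 + 2*1 = -29
i=2: S_2 = -31 + 2*2 = -27
i=3: S_3 = -31 + 2*3 = -25
The first 4 terms are: [-31, -29, -27, -25]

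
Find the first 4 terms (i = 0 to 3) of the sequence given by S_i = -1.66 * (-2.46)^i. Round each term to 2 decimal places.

This is a geometric sequence.
i=0: S_0 = -1.66 * (-2.46)^0 = -1.66
i=1: S_1 = -1.66 * (-2.46)^1 ≈ 4.08
i=2: S_2 = -1.66 * (-2.46)^2 ≈ -10.05
i=3: S_3 = -1.66 * (-2.46)^3 ≈ 24.71
The first 4 terms are: [-1.66, 4.08, -10.05, 24.71]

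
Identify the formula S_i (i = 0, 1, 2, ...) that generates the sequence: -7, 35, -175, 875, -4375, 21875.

Check ratios: 35 / -7 = -5.0
Common ratio r = -5.
First term a = -7.
Formula: S_i = -7 * (-5)^i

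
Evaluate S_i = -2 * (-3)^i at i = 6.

S_6 = -2 * (-3)^6 = -2 * 729 = -1458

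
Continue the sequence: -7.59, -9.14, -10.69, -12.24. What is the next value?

Differences: -9.14 - -7.59 = -1.55
This is an arithmetic sequence with common difference d = -1.55.
Next term = -12.24 + -1.55 = -13.79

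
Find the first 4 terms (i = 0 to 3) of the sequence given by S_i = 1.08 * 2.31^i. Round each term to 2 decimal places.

This is a geometric sequence.
i=0: S_0 = 1.08 * 2.31^0 = 1.08
i=1: S_1 = 1.08 * 2.31^1 ≈ 2.49
i=2: S_2 = 1.08 * 2.31^2 ≈ 5.76
i=3: S_3 = 1.08 * 2.31^3 ≈ 13.31
The first 4 terms are: [1.08, 2.49, 5.76, 13.31]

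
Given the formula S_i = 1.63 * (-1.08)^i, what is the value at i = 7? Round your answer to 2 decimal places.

S_7 = 1.63 * (-1.08)^7 ≈ 1.63 * -1.7138 ≈ -2.79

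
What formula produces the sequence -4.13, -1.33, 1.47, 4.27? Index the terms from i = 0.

Check differences: -1.33 - -4.13 = 2.8
1.47 - -1.33 = 2.8
Common difference d = 2.8.
First term a = -4.13.
Formula: S_i = -4.13 + 2.80*i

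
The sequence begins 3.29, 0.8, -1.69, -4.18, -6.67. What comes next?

Differences: 0.8 - 3.29 = -2.49
This is an arithmetic sequence with common difference d = -2.49.
Next term = -6.67 + -2.49 = -9.16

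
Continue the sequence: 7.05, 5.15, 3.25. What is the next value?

Differences: 5.15 - 7.05 = -1.9
This is an arithmetic sequence with common difference d = -1.9.
Next term = 3.25 + -1.9 = 1.35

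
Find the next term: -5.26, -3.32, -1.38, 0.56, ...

Differences: -3.32 - -5.26 = 1.94
This is an arithmetic sequence with common difference d = 1.94.
Next term = 0.56 + 1.94 = 2.5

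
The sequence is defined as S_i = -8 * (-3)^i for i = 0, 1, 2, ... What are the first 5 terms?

This is a geometric sequence.
i=0: S_0 = -8 * (-3)^0 = -8
i=1: S_1 = -8 * (-3)^1 = 24
i=2: S_2 = -8 * (-3)^2 = -72
i=3: S_3 = -8 * (-3)^3 = 216
i=4: S_4 = -8 * (-3)^4 = -648
The first 5 terms are: [-8, 24, -72, 216, -648]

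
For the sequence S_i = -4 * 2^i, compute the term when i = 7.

S_7 = -4 * 2^7 = -4 * 128 = -512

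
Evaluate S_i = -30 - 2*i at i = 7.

S_7 = -30 + -2*7 = -30 + -14 = -44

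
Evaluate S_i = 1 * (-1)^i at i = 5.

S_5 = 1 * (-1)^5 = 1 * -1 = -1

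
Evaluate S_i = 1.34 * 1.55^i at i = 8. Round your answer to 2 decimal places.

S_8 = 1.34 * 1.55^8 ≈ 1.34 * 33.3161 ≈ 44.64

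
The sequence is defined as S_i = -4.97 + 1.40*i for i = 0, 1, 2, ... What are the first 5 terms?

This is an arithmetic sequence.
i=0: S_0 = -4.97 + 1.4*0 = -4.97
i=1: S_1 = -4.97 + 1.4*1 = -3.57
i=2: S_2 = -4.97 + 1.4*2 = -2.17
i=3: S_3 = -4.97 + 1.4*3 = -0.77
i=4: S_4 = -4.97 + 1.4*4 = 0.63
The first 5 terms are: [-4.97, -3.57, -2.17, -0.77, 0.63]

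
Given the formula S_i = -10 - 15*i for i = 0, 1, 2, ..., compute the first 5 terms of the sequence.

This is an arithmetic sequence.
i=0: S_0 = -10 + -15*0 = -10
i=1: S_1 = -10 + -15*1 = -25
i=2: S_2 = -10 + -15*2 = -40
i=3: S_3 = -10 + -15*3 = -55
i=4: S_4 = -10 + -15*4 = -70
The first 5 terms are: [-10, -25, -40, -55, -70]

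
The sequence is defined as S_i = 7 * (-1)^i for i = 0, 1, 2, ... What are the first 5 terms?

This is a geometric sequence.
i=0: S_0 = 7 * (-1)^0 = 7
i=1: S_1 = 7 * (-1)^1 = -7
i=2: S_2 = 7 * (-1)^2 = 7
i=3: S_3 = 7 * (-1)^3 = -7
i=4: S_4 = 7 * (-1)^4 = 7
The first 5 terms are: [7, -7, 7, -7, 7]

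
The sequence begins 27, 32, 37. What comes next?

Differences: 32 - 27 = 5
This is an arithmetic sequence with common difference d = 5.
Next term = 37 + 5 = 42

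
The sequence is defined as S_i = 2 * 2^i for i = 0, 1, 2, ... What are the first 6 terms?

This is a geometric sequence.
i=0: S_0 = 2 * 2^0 = 2
i=1: S_1 = 2 * 2^1 = 4
i=2: S_2 = 2 * 2^2 = 8
i=3: S_3 = 2 * 2^3 = 16
i=4: S_4 = 2 * 2^4 = 32
i=5: S_5 = 2 * 2^5 = 64
The first 6 terms are: [2, 4, 8, 16, 32, 64]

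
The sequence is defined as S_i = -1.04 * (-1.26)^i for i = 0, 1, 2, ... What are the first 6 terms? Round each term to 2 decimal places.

This is a geometric sequence.
i=0: S_0 = -1.04 * (-1.26)^0 = -1.04
i=1: S_1 = -1.04 * (-1.26)^1 ≈ 1.31
i=2: S_2 = -1.04 * (-1.26)^2 ≈ -1.65
i=3: S_3 = -1.04 * (-1.26)^3 ≈ 2.08
i=4: S_4 = -1.04 * (-1.26)^4 ≈ -2.62
i=5: S_5 = -1.04 * (-1.26)^5 ≈ 3.3
The first 6 terms are: [-1.04, 1.31, -1.65, 2.08, -2.62, 3.3]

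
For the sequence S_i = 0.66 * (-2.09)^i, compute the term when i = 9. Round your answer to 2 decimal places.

S_9 = 0.66 * (-2.09)^9 ≈ 0.66 * -760.8807 ≈ -502.18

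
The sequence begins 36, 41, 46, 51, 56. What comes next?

Differences: 41 - 36 = 5
This is an arithmetic sequence with common difference d = 5.
Next term = 56 + 5 = 61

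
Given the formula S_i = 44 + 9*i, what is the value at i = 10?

S_10 = 44 + 9*10 = 44 + 90 = 134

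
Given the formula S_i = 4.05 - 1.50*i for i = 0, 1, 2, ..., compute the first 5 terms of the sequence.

This is an arithmetic sequence.
i=0: S_0 = 4.05 + -1.5*0 = 4.05
i=1: S_1 = 4.05 + -1.5*1 = 2.55
i=2: S_2 = 4.05 + -1.5*2 = 1.05
i=3: S_3 = 4.05 + -1.5*3 = -0.45
i=4: S_4 = 4.05 + -1.5*4 = -1.95
The first 5 terms are: [4.05, 2.55, 1.05, -0.45, -1.95]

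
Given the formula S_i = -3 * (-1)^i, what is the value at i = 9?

S_9 = -3 * (-1)^9 = -3 * -1 = 3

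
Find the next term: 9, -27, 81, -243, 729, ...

Ratios: -27 / 9 = -3.0
This is a geometric sequence with common ratio r = -3.
Next term = 729 * -3 = -2187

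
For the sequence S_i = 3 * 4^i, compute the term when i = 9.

S_9 = 3 * 4^9 = 3 * 262144 = 786432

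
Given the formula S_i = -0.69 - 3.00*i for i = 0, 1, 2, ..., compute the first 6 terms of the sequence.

This is an arithmetic sequence.
i=0: S_0 = -0.69 + -3.0*0 = -0.69
i=1: S_1 = -0.69 + -3.0*1 = -3.69
i=2: S_2 = -0.69 + -3.0*2 = -6.69
i=3: S_3 = -0.69 + -3.0*3 = -9.69
i=4: S_4 = -0.69 + -3.0*4 = -12.69
i=5: S_5 = -0.69 + -3.0*5 = -15.69
The first 6 terms are: [-0.69, -3.69, -6.69, -9.69, -12.69, -15.69]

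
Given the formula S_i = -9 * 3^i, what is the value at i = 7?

S_7 = -9 * 3^7 = -9 * 2187 = -19683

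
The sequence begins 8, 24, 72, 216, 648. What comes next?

Ratios: 24 / 8 = 3.0
This is a geometric sequence with common ratio r = 3.
Next term = 648 * 3 = 1944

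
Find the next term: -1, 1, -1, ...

Ratios: 1 / -1 = -1.0
This is a geometric sequence with common ratio r = -1.
Next term = -1 * -1 = 1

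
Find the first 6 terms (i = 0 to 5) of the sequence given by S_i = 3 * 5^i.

This is a geometric sequence.
i=0: S_0 = 3 * 5^0 = 3
i=1: S_1 = 3 * 5^1 = 15
i=2: S_2 = 3 * 5^2 = 75
i=3: S_3 = 3 * 5^3 = 375
i=4: S_4 = 3 * 5^4 = 1875
i=5: S_5 = 3 * 5^5 = 9375
The first 6 terms are: [3, 15, 75, 375, 1875, 9375]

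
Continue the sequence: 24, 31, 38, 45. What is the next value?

Differences: 31 - 24 = 7
This is an arithmetic sequence with common difference d = 7.
Next term = 45 + 7 = 52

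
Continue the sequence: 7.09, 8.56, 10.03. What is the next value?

Differences: 8.56 - 7.09 = 1.47
This is an arithmetic sequence with common difference d = 1.47.
Next term = 10.03 + 1.47 = 11.5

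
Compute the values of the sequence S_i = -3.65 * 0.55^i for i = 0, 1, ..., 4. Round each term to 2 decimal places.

This is a geometric sequence.
i=0: S_0 = -3.65 * 0.55^0 = -3.65
i=1: S_1 = -3.65 * 0.55^1 ≈ -2.01
i=2: S_2 = -3.65 * 0.55^2 ≈ -1.1
i=3: S_3 = -3.65 * 0.55^3 ≈ -0.61
i=4: S_4 = -3.65 * 0.55^4 ≈ -0.33
The first 5 terms are: [-3.65, -2.01, -1.1, -0.61, -0.33]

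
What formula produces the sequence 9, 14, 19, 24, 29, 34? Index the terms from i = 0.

Check differences: 14 - 9 = 5
19 - 14 = 5
Common difference d = 5.
First term a = 9.
Formula: S_i = 9 + 5*i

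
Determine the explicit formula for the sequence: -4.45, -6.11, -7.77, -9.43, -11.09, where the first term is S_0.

Check differences: -6.11 - -4.45 = -1.66
-7.77 - -6.11 = -1.66
Common difference d = -1.66.
First term a = -4.45.
Formula: S_i = -4.45 - 1.66*i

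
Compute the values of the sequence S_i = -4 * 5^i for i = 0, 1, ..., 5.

This is a geometric sequence.
i=0: S_0 = -4 * 5^0 = -4
i=1: S_1 = -4 * 5^1 = -20
i=2: S_2 = -4 * 5^2 = -100
i=3: S_3 = -4 * 5^3 = -500
i=4: S_4 = -4 * 5^4 = -2500
i=5: S_5 = -4 * 5^5 = -12500
The first 6 terms are: [-4, -20, -100, -500, -2500, -12500]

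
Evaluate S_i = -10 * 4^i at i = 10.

S_10 = -10 * 4^10 = -10 * 1048576 = -10485760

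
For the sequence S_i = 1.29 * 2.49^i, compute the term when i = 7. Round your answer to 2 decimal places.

S_7 = 1.29 * 2.49^7 ≈ 1.29 * 593.4654 ≈ 765.57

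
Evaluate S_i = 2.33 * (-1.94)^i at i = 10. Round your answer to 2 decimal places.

S_10 = 2.33 * (-1.94)^10 ≈ 2.33 * 755.1223 ≈ 1759.43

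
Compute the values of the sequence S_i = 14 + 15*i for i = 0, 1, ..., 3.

This is an arithmetic sequence.
i=0: S_0 = 14 + 15*0 = 14
i=1: S_1 = 14 + 15*1 = 29
i=2: S_2 = 14 + 15*2 = 44
i=3: S_3 = 14 + 15*3 = 59
The first 4 terms are: [14, 29, 44, 59]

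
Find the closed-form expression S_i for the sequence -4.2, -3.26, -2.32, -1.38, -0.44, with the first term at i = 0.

Check differences: -3.26 - -4.2 = 0.94
-2.32 - -3.26 = 0.94
Common difference d = 0.94.
First term a = -4.2.
Formula: S_i = -4.20 + 0.94*i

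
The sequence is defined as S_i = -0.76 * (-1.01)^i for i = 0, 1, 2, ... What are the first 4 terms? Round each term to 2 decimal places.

This is a geometric sequence.
i=0: S_0 = -0.76 * (-1.01)^0 = -0.76
i=1: S_1 = -0.76 * (-1.01)^1 ≈ 0.77
i=2: S_2 = -0.76 * (-1.01)^2 ≈ -0.78
i=3: S_3 = -0.76 * (-1.01)^3 ≈ 0.78
The first 4 terms are: [-0.76, 0.77, -0.78, 0.78]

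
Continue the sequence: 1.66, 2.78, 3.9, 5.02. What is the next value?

Differences: 2.78 - 1.66 = 1.12
This is an arithmetic sequence with common difference d = 1.12.
Next term = 5.02 + 1.12 = 6.14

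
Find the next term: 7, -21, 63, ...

Ratios: -21 / 7 = -3.0
This is a geometric sequence with common ratio r = -3.
Next term = 63 * -3 = -189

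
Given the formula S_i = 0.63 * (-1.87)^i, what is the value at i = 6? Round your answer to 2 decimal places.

S_6 = 0.63 * (-1.87)^6 ≈ 0.63 * 42.7612 ≈ 26.94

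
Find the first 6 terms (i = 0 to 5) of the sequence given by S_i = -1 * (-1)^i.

This is a geometric sequence.
i=0: S_0 = -1 * (-1)^0 = -1
i=1: S_1 = -1 * (-1)^1 = 1
i=2: S_2 = -1 * (-1)^2 = -1
i=3: S_3 = -1 * (-1)^3 = 1
i=4: S_4 = -1 * (-1)^4 = -1
i=5: S_5 = -1 * (-1)^5 = 1
The first 6 terms are: [-1, 1, -1, 1, -1, 1]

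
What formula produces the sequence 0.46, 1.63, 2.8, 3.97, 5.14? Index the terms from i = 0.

Check differences: 1.63 - 0.46 = 1.17
2.8 - 1.63 = 1.17
Common difference d = 1.17.
First term a = 0.46.
Formula: S_i = 0.46 + 1.17*i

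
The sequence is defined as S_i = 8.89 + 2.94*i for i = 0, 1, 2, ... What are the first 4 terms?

This is an arithmetic sequence.
i=0: S_0 = 8.89 + 2.94*0 = 8.89
i=1: S_1 = 8.89 + 2.94*1 = 11.83
i=2: S_2 = 8.89 + 2.94*2 = 14.77
i=3: S_3 = 8.89 + 2.94*3 = 17.71
The first 4 terms are: [8.89, 11.83, 14.77, 17.71]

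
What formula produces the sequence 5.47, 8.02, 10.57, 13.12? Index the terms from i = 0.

Check differences: 8.02 - 5.47 = 2.55
10.57 - 8.02 = 2.55
Common difference d = 2.55.
First term a = 5.47.
Formula: S_i = 5.47 + 2.55*i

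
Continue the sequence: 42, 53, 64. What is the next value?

Differences: 53 - 42 = 11
This is an arithmetic sequence with common difference d = 11.
Next term = 64 + 11 = 75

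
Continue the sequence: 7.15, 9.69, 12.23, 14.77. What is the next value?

Differences: 9.69 - 7.15 = 2.54
This is an arithmetic sequence with common difference d = 2.54.
Next term = 14.77 + 2.54 = 17.31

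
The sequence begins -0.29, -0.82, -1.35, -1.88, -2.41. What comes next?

Differences: -0.82 - -0.29 = -0.53
This is an arithmetic sequence with common difference d = -0.53.
Next term = -2.41 + -0.53 = -2.94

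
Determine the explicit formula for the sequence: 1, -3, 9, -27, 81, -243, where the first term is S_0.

Check ratios: -3 / 1 = -3.0
Common ratio r = -3.
First term a = 1.
Formula: S_i = 1 * (-3)^i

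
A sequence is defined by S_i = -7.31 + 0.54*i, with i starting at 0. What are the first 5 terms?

This is an arithmetic sequence.
i=0: S_0 = -7.31 + 0.54*0 = -7.31
i=1: S_1 = -7.31 + 0.54*1 = -6.77
i=2: S_2 = -7.31 + 0.54*2 = -6.23
i=3: S_3 = -7.31 + 0.54*3 = -5.69
i=4: S_4 = -7.31 + 0.54*4 = -5.15
The first 5 terms are: [-7.31, -6.77, -6.23, -5.69, -5.15]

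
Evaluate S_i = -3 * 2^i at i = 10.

S_10 = -3 * 2^10 = -3 * 1024 = -3072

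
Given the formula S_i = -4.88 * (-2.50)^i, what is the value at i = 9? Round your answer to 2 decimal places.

S_9 = -4.88 * (-2.5)^9 ≈ -4.88 * -3814.6973 ≈ 18615.72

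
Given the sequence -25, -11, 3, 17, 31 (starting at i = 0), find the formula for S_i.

Check differences: -11 - -25 = 14
3 - -11 = 14
Common difference d = 14.
First term a = -25.
Formula: S_i = -25 + 14*i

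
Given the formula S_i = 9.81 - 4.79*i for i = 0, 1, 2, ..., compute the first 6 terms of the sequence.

This is an arithmetic sequence.
i=0: S_0 = 9.81 + -4.79*0 = 9.81
i=1: S_1 = 9.81 + -4.79*1 = 5.02
i=2: S_2 = 9.81 + -4.79*2 = 0.23
i=3: S_3 = 9.81 + -4.79*3 = -4.56
i=4: S_4 = 9.81 + -4.79*4 = -9.35
i=5: S_5 = 9.81 + -4.79*5 = -14.14
The first 6 terms are: [9.81, 5.02, 0.23, -4.56, -9.35, -14.14]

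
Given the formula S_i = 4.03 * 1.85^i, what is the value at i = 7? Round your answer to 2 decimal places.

S_7 = 4.03 * 1.85^7 ≈ 4.03 * 74.1655 ≈ 298.89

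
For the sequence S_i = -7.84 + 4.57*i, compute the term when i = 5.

S_5 = -7.84 + 4.57*5 = -7.84 + 22.85 = 15.01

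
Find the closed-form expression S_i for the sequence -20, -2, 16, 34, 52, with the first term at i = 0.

Check differences: -2 - -20 = 18
16 - -2 = 18
Common difference d = 18.
First term a = -20.
Formula: S_i = -20 + 18*i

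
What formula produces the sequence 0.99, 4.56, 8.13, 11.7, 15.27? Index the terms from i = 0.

Check differences: 4.56 - 0.99 = 3.57
8.13 - 4.56 = 3.57
Common difference d = 3.57.
First term a = 0.99.
Formula: S_i = 0.99 + 3.57*i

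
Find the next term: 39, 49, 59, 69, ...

Differences: 49 - 39 = 10
This is an arithmetic sequence with common difference d = 10.
Next term = 69 + 10 = 79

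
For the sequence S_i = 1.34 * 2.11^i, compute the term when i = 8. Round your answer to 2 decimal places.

S_8 = 1.34 * 2.11^8 ≈ 1.34 * 392.8797 ≈ 526.46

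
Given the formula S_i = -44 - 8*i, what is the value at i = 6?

S_6 = -44 + -8*6 = -44 + -48 = -92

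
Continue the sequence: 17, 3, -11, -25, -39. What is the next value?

Differences: 3 - 17 = -14
This is an arithmetic sequence with common difference d = -14.
Next term = -39 + -14 = -53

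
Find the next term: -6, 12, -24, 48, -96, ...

Ratios: 12 / -6 = -2.0
This is a geometric sequence with common ratio r = -2.
Next term = -96 * -2 = 192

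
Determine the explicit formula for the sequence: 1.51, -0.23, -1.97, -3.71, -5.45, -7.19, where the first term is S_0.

Check differences: -0.23 - 1.51 = -1.74
-1.97 - -0.23 = -1.74
Common difference d = -1.74.
First term a = 1.51.
Formula: S_i = 1.51 - 1.74*i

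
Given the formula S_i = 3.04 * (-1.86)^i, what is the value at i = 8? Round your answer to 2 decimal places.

S_8 = 3.04 * (-1.86)^8 ≈ 3.04 * 143.2529 ≈ 435.49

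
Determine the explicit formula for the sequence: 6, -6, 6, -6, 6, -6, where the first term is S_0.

Check ratios: -6 / 6 = -1.0
Common ratio r = -1.
First term a = 6.
Formula: S_i = 6 * (-1)^i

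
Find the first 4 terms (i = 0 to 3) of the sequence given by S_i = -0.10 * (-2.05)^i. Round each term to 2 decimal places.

This is a geometric sequence.
i=0: S_0 = -0.1 * (-2.05)^0 = -0.1
i=1: S_1 = -0.1 * (-2.05)^1 ≈ 0.21
i=2: S_2 = -0.1 * (-2.05)^2 ≈ -0.42
i=3: S_3 = -0.1 * (-2.05)^3 ≈ 0.86
The first 4 terms are: [-0.1, 0.21, -0.42, 0.86]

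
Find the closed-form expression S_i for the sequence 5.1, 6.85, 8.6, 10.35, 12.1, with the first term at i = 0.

Check differences: 6.85 - 5.1 = 1.75
8.6 - 6.85 = 1.75
Common difference d = 1.75.
First term a = 5.1.
Formula: S_i = 5.10 + 1.75*i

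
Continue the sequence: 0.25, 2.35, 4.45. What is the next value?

Differences: 2.35 - 0.25 = 2.1
This is an arithmetic sequence with common difference d = 2.1.
Next term = 4.45 + 2.1 = 6.55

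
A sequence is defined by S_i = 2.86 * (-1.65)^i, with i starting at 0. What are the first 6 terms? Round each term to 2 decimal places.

This is a geometric sequence.
i=0: S_0 = 2.86 * (-1.65)^0 = 2.86
i=1: S_1 = 2.86 * (-1.65)^1 ≈ -4.72
i=2: S_2 = 2.86 * (-1.65)^2 ≈ 7.79
i=3: S_3 = 2.86 * (-1.65)^3 ≈ -12.85
i=4: S_4 = 2.86 * (-1.65)^4 ≈ 21.2
i=5: S_5 = 2.86 * (-1.65)^5 ≈ -34.98
The first 6 terms are: [2.86, -4.72, 7.79, -12.85, 21.2, -34.98]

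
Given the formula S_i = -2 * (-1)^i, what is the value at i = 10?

S_10 = -2 * (-1)^10 = -2 * 1 = -2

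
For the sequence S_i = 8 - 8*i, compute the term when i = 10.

S_10 = 8 + -8*10 = 8 + -80 = -72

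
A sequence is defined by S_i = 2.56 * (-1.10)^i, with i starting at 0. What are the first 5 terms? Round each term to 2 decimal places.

This is a geometric sequence.
i=0: S_0 = 2.56 * (-1.1)^0 = 2.56
i=1: S_1 = 2.56 * (-1.1)^1 ≈ -2.82
i=2: S_2 = 2.56 * (-1.1)^2 ≈ 3.1
i=3: S_3 = 2.56 * (-1.1)^3 ≈ -3.41
i=4: S_4 = 2.56 * (-1.1)^4 ≈ 3.75
The first 5 terms are: [2.56, -2.82, 3.1, -3.41, 3.75]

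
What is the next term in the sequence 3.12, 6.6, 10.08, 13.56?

Differences: 6.6 - 3.12 = 3.48
This is an arithmetic sequence with common difference d = 3.48.
Next term = 13.56 + 3.48 = 17.04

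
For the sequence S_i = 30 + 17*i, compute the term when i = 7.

S_7 = 30 + 17*7 = 30 + 119 = 149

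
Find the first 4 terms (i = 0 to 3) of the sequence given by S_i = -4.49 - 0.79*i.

This is an arithmetic sequence.
i=0: S_0 = -4.49 + -0.79*0 = -4.49
i=1: S_1 = -4.49 + -0.79*1 = -5.28
i=2: S_2 = -4.49 + -0.79*2 = -6.07
i=3: S_3 = -4.49 + -0.79*3 = -6.86
The first 4 terms are: [-4.49, -5.28, -6.07, -6.86]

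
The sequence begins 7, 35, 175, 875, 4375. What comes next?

Ratios: 35 / 7 = 5.0
This is a geometric sequence with common ratio r = 5.
Next term = 4375 * 5 = 21875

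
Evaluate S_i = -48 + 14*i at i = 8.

S_8 = -48 + 14*8 = -48 + 112 = 64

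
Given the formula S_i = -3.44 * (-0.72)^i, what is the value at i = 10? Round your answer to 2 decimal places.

S_10 = -3.44 * (-0.72)^10 ≈ -3.44 * 0.0374 ≈ -0.13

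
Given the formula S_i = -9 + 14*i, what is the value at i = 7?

S_7 = -9 + 14*7 = -9 + 98 = 89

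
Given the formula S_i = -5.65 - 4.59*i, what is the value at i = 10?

S_10 = -5.65 + -4.59*10 = -5.65 + -45.9 = -51.55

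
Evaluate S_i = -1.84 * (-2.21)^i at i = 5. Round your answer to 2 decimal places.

S_5 = -1.84 * (-2.21)^5 ≈ -1.84 * -52.7183 ≈ 97.0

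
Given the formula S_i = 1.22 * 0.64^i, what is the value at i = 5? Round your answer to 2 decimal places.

S_5 = 1.22 * 0.64^5 ≈ 1.22 * 0.1074 ≈ 0.13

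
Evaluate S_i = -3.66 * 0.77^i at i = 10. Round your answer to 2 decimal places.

S_10 = -3.66 * 0.77^10 ≈ -3.66 * 0.0733 ≈ -0.27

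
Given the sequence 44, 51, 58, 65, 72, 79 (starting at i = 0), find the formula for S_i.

Check differences: 51 - 44 = 7
58 - 51 = 7
Common difference d = 7.
First term a = 44.
Formula: S_i = 44 + 7*i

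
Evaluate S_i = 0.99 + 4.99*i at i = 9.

S_9 = 0.99 + 4.99*9 = 0.99 + 44.91 = 45.9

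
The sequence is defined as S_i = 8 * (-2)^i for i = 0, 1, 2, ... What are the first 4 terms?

This is a geometric sequence.
i=0: S_0 = 8 * (-2)^0 = 8
i=1: S_1 = 8 * (-2)^1 = -16
i=2: S_2 = 8 * (-2)^2 = 32
i=3: S_3 = 8 * (-2)^3 = -64
The first 4 terms are: [8, -16, 32, -64]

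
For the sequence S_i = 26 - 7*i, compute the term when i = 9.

S_9 = 26 + -7*9 = 26 + -63 = -37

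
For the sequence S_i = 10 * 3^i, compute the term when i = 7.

S_7 = 10 * 3^7 = 10 * 2187 = 21870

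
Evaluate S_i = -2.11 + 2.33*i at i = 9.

S_9 = -2.11 + 2.33*9 = -2.11 + 20.97 = 18.86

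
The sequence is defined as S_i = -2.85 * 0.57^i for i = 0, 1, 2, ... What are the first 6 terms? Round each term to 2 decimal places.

This is a geometric sequence.
i=0: S_0 = -2.85 * 0.57^0 = -2.85
i=1: S_1 = -2.85 * 0.57^1 ≈ -1.62
i=2: S_2 = -2.85 * 0.57^2 ≈ -0.93
i=3: S_3 = -2.85 * 0.57^3 ≈ -0.53
i=4: S_4 = -2.85 * 0.57^4 ≈ -0.3
i=5: S_5 = -2.85 * 0.57^5 ≈ -0.17
The first 6 terms are: [-2.85, -1.62, -0.93, -0.53, -0.3, -0.17]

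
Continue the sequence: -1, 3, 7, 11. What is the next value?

Differences: 3 - -1 = 4
This is an arithmetic sequence with common difference d = 4.
Next term = 11 + 4 = 15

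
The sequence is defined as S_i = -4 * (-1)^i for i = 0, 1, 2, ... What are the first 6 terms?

This is a geometric sequence.
i=0: S_0 = -4 * (-1)^0 = -4
i=1: S_1 = -4 * (-1)^1 = 4
i=2: S_2 = -4 * (-1)^2 = -4
i=3: S_3 = -4 * (-1)^3 = 4
i=4: S_4 = -4 * (-1)^4 = -4
i=5: S_5 = -4 * (-1)^5 = 4
The first 6 terms are: [-4, 4, -4, 4, -4, 4]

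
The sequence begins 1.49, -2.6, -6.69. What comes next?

Differences: -2.6 - 1.49 = -4.09
This is an arithmetic sequence with common difference d = -4.09.
Next term = -6.69 + -4.09 = -10.78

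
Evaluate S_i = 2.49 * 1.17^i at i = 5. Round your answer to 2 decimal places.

S_5 = 2.49 * 1.17^5 ≈ 2.49 * 2.1924 ≈ 5.46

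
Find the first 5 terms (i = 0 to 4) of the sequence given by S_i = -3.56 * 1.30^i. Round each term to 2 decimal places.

This is a geometric sequence.
i=0: S_0 = -3.56 * 1.3^0 = -3.56
i=1: S_1 = -3.56 * 1.3^1 ≈ -4.63
i=2: S_2 = -3.56 * 1.3^2 ≈ -6.02
i=3: S_3 = -3.56 * 1.3^3 ≈ -7.82
i=4: S_4 = -3.56 * 1.3^4 ≈ -10.17
The first 5 terms are: [-3.56, -4.63, -6.02, -7.82, -10.17]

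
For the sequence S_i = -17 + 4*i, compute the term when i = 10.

S_10 = -17 + 4*10 = -17 + 40 = 23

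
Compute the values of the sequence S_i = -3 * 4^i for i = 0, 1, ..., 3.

This is a geometric sequence.
i=0: S_0 = -3 * 4^0 = -3
i=1: S_1 = -3 * 4^1 = -12
i=2: S_2 = -3 * 4^2 = -48
i=3: S_3 = -3 * 4^3 = -192
The first 4 terms are: [-3, -12, -48, -192]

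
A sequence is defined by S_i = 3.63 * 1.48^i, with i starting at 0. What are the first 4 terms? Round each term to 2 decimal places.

This is a geometric sequence.
i=0: S_0 = 3.63 * 1.48^0 = 3.63
i=1: S_1 = 3.63 * 1.48^1 ≈ 5.37
i=2: S_2 = 3.63 * 1.48^2 ≈ 7.95
i=3: S_3 = 3.63 * 1.48^3 ≈ 11.77
The first 4 terms are: [3.63, 5.37, 7.95, 11.77]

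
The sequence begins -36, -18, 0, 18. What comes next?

Differences: -18 - -36 = 18
This is an arithmetic sequence with common difference d = 18.
Next term = 18 + 18 = 36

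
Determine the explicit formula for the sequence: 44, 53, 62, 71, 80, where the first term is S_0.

Check differences: 53 - 44 = 9
62 - 53 = 9
Common difference d = 9.
First term a = 44.
Formula: S_i = 44 + 9*i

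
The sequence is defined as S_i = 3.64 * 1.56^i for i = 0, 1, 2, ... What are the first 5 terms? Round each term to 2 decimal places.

This is a geometric sequence.
i=0: S_0 = 3.64 * 1.56^0 = 3.64
i=1: S_1 = 3.64 * 1.56^1 ≈ 5.68
i=2: S_2 = 3.64 * 1.56^2 ≈ 8.86
i=3: S_3 = 3.64 * 1.56^3 ≈ 13.82
i=4: S_4 = 3.64 * 1.56^4 ≈ 21.56
The first 5 terms are: [3.64, 5.68, 8.86, 13.82, 21.56]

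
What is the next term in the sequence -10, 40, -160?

Ratios: 40 / -10 = -4.0
This is a geometric sequence with common ratio r = -4.
Next term = -160 * -4 = 640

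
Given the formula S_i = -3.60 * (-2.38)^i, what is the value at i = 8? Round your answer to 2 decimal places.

S_8 = -3.6 * (-2.38)^8 ≈ -3.6 * 1029.4746 ≈ -3706.11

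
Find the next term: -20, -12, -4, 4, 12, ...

Differences: -12 - -20 = 8
This is an arithmetic sequence with common difference d = 8.
Next term = 12 + 8 = 20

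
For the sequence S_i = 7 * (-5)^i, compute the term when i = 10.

S_10 = 7 * (-5)^10 = 7 * 9765625 = 68359375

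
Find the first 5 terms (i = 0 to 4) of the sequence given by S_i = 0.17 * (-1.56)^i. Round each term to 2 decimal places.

This is a geometric sequence.
i=0: S_0 = 0.17 * (-1.56)^0 = 0.17
i=1: S_1 = 0.17 * (-1.56)^1 ≈ -0.27
i=2: S_2 = 0.17 * (-1.56)^2 ≈ 0.41
i=3: S_3 = 0.17 * (-1.56)^3 ≈ -0.65
i=4: S_4 = 0.17 * (-1.56)^4 ≈ 1.01
The first 5 terms are: [0.17, -0.27, 0.41, -0.65, 1.01]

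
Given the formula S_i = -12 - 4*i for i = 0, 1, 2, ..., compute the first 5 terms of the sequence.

This is an arithmetic sequence.
i=0: S_0 = -12 + -4*0 = -12
i=1: S_1 = -12 + -4*1 = -16
i=2: S_2 = -12 + -4*2 = -20
i=3: S_3 = -12 + -4*3 = -24
i=4: S_4 = -12 + -4*4 = -28
The first 5 terms are: [-12, -16, -20, -24, -28]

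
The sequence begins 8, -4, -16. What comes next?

Differences: -4 - 8 = -12
This is an arithmetic sequence with common difference d = -12.
Next term = -16 + -12 = -28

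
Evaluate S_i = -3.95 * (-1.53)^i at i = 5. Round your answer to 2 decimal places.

S_5 = -3.95 * (-1.53)^5 ≈ -3.95 * -8.3841 ≈ 33.12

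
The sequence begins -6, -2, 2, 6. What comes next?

Differences: -2 - -6 = 4
This is an arithmetic sequence with common difference d = 4.
Next term = 6 + 4 = 10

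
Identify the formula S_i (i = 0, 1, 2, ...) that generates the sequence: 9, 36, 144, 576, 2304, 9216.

Check ratios: 36 / 9 = 4.0
Common ratio r = 4.
First term a = 9.
Formula: S_i = 9 * 4^i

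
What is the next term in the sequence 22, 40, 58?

Differences: 40 - 22 = 18
This is an arithmetic sequence with common difference d = 18.
Next term = 58 + 18 = 76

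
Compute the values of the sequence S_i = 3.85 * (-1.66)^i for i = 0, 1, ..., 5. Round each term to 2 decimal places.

This is a geometric sequence.
i=0: S_0 = 3.85 * (-1.66)^0 = 3.85
i=1: S_1 = 3.85 * (-1.66)^1 ≈ -6.39
i=2: S_2 = 3.85 * (-1.66)^2 ≈ 10.61
i=3: S_3 = 3.85 * (-1.66)^3 ≈ -17.61
i=4: S_4 = 3.85 * (-1.66)^4 ≈ 29.23
i=5: S_5 = 3.85 * (-1.66)^5 ≈ -48.53
The first 6 terms are: [3.85, -6.39, 10.61, -17.61, 29.23, -48.53]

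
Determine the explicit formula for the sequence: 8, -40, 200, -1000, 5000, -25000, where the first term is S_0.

Check ratios: -40 / 8 = -5.0
Common ratio r = -5.
First term a = 8.
Formula: S_i = 8 * (-5)^i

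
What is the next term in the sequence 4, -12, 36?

Ratios: -12 / 4 = -3.0
This is a geometric sequence with common ratio r = -3.
Next term = 36 * -3 = -108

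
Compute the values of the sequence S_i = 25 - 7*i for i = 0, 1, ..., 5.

This is an arithmetic sequence.
i=0: S_0 = 25 + -7*0 = 25
i=1: S_1 = 25 + -7*1 = 18
i=2: S_2 = 25 + -7*2 = 11
i=3: S_3 = 25 + -7*3 = 4
i=4: S_4 = 25 + -7*4 = -3
i=5: S_5 = 25 + -7*5 = -10
The first 6 terms are: [25, 18, 11, 4, -3, -10]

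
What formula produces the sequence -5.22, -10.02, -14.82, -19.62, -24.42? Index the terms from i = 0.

Check differences: -10.02 - -5.22 = -4.8
-14.82 - -10.02 = -4.8
Common difference d = -4.8.
First term a = -5.22.
Formula: S_i = -5.22 - 4.80*i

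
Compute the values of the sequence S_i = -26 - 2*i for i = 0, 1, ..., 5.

This is an arithmetic sequence.
i=0: S_0 = -26 + -2*0 = -26
i=1: S_1 = -26 + -2*1 = -28
i=2: S_2 = -26 + -2*2 = -30
i=3: S_3 = -26 + -2*3 = -32
i=4: S_4 = -26 + -2*4 = -34
i=5: S_5 = -26 + -2*5 = -36
The first 6 terms are: [-26, -28, -30, -32, -34, -36]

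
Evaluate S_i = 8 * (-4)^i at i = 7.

S_7 = 8 * (-4)^7 = 8 * -16384 = -131072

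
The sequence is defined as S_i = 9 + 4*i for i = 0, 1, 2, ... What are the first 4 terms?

This is an arithmetic sequence.
i=0: S_0 = 9 + 4*0 = 9
i=1: S_1 = 9 + 4*1 = 13
i=2: S_2 = 9 + 4*2 = 17
i=3: S_3 = 9 + 4*3 = 21
The first 4 terms are: [9, 13, 17, 21]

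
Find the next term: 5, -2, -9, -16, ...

Differences: -2 - 5 = -7
This is an arithmetic sequence with common difference d = -7.
Next term = -16 + -7 = -23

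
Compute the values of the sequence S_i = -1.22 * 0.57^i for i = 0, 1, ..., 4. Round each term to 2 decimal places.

This is a geometric sequence.
i=0: S_0 = -1.22 * 0.57^0 = -1.22
i=1: S_1 = -1.22 * 0.57^1 ≈ -0.7
i=2: S_2 = -1.22 * 0.57^2 ≈ -0.4
i=3: S_3 = -1.22 * 0.57^3 ≈ -0.23
i=4: S_4 = -1.22 * 0.57^4 ≈ -0.13
The first 5 terms are: [-1.22, -0.7, -0.4, -0.23, -0.13]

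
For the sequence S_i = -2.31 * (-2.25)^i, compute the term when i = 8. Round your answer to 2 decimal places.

S_8 = -2.31 * (-2.25)^8 ≈ -2.31 * 656.8408 ≈ -1517.3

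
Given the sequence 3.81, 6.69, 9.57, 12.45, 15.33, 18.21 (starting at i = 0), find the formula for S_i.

Check differences: 6.69 - 3.81 = 2.88
9.57 - 6.69 = 2.88
Common difference d = 2.88.
First term a = 3.81.
Formula: S_i = 3.81 + 2.88*i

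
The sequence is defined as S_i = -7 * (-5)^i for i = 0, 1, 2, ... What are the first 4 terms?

This is a geometric sequence.
i=0: S_0 = -7 * (-5)^0 = -7
i=1: S_1 = -7 * (-5)^1 = 35
i=2: S_2 = -7 * (-5)^2 = -175
i=3: S_3 = -7 * (-5)^3 = 875
The first 4 terms are: [-7, 35, -175, 875]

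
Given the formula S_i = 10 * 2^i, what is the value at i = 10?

S_10 = 10 * 2^10 = 10 * 1024 = 10240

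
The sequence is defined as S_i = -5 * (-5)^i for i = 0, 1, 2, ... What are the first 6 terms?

This is a geometric sequence.
i=0: S_0 = -5 * (-5)^0 = -5
i=1: S_1 = -5 * (-5)^1 = 25
i=2: S_2 = -5 * (-5)^2 = -125
i=3: S_3 = -5 * (-5)^3 = 625
i=4: S_4 = -5 * (-5)^4 = -3125
i=5: S_5 = -5 * (-5)^5 = 15625
The first 6 terms are: [-5, 25, -125, 625, -3125, 15625]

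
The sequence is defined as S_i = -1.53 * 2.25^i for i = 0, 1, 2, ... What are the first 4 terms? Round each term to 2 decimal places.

This is a geometric sequence.
i=0: S_0 = -1.53 * 2.25^0 = -1.53
i=1: S_1 = -1.53 * 2.25^1 ≈ -3.44
i=2: S_2 = -1.53 * 2.25^2 ≈ -7.75
i=3: S_3 = -1.53 * 2.25^3 ≈ -17.43
The first 4 terms are: [-1.53, -3.44, -7.75, -17.43]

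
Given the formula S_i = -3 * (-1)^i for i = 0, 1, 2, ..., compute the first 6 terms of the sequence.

This is a geometric sequence.
i=0: S_0 = -3 * (-1)^0 = -3
i=1: S_1 = -3 * (-1)^1 = 3
i=2: S_2 = -3 * (-1)^2 = -3
i=3: S_3 = -3 * (-1)^3 = 3
i=4: S_4 = -3 * (-1)^4 = -3
i=5: S_5 = -3 * (-1)^5 = 3
The first 6 terms are: [-3, 3, -3, 3, -3, 3]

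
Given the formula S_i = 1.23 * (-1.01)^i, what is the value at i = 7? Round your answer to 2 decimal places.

S_7 = 1.23 * (-1.01)^7 ≈ 1.23 * -1.0721 ≈ -1.32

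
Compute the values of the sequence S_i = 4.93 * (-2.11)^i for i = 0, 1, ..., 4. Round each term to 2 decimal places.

This is a geometric sequence.
i=0: S_0 = 4.93 * (-2.11)^0 = 4.93
i=1: S_1 = 4.93 * (-2.11)^1 ≈ -10.4
i=2: S_2 = 4.93 * (-2.11)^2 ≈ 21.95
i=3: S_3 = 4.93 * (-2.11)^3 ≈ -46.31
i=4: S_4 = 4.93 * (-2.11)^4 ≈ 97.72
The first 5 terms are: [4.93, -10.4, 21.95, -46.31, 97.72]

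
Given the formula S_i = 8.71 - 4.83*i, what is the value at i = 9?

S_9 = 8.71 + -4.83*9 = 8.71 + -43.47 = -34.76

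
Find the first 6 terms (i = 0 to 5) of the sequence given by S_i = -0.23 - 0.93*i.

This is an arithmetic sequence.
i=0: S_0 = -0.23 + -0.93*0 = -0.23
i=1: S_1 = -0.23 + -0.93*1 = -1.16
i=2: S_2 = -0.23 + -0.93*2 = -2.09
i=3: S_3 = -0.23 + -0.93*3 = -3.02
i=4: S_4 = -0.23 + -0.93*4 = -3.95
i=5: S_5 = -0.23 + -0.93*5 = -4.88
The first 6 terms are: [-0.23, -1.16, -2.09, -3.02, -3.95, -4.88]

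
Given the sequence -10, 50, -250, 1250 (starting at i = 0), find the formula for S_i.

Check ratios: 50 / -10 = -5.0
Common ratio r = -5.
First term a = -10.
Formula: S_i = -10 * (-5)^i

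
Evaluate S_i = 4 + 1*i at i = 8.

S_8 = 4 + 1*8 = 4 + 8 = 12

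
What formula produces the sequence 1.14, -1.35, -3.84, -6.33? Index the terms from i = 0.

Check differences: -1.35 - 1.14 = -2.49
-3.84 - -1.35 = -2.49
Common difference d = -2.49.
First term a = 1.14.
Formula: S_i = 1.14 - 2.49*i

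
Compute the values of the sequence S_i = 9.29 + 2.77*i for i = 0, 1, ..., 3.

This is an arithmetic sequence.
i=0: S_0 = 9.29 + 2.77*0 = 9.29
i=1: S_1 = 9.29 + 2.77*1 = 12.06
i=2: S_2 = 9.29 + 2.77*2 = 14.83
i=3: S_3 = 9.29 + 2.77*3 = 17.6
The first 4 terms are: [9.29, 12.06, 14.83, 17.6]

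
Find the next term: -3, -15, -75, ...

Ratios: -15 / -3 = 5.0
This is a geometric sequence with common ratio r = 5.
Next term = -75 * 5 = -375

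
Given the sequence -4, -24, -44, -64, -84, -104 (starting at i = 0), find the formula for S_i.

Check differences: -24 - -4 = -20
-44 - -24 = -20
Common difference d = -20.
First term a = -4.
Formula: S_i = -4 - 20*i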